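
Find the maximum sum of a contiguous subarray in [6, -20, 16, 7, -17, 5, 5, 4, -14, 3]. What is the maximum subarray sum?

Using Kadane's algorithm on [6, -20, 16, 7, -17, 5, 5, 4, -14, 3]:

Scanning through the array:
Position 1 (value -20): max_ending_here = -14, max_so_far = 6
Position 2 (value 16): max_ending_here = 16, max_so_far = 16
Position 3 (value 7): max_ending_here = 23, max_so_far = 23
Position 4 (value -17): max_ending_here = 6, max_so_far = 23
Position 5 (value 5): max_ending_here = 11, max_so_far = 23
Position 6 (value 5): max_ending_here = 16, max_so_far = 23
Position 7 (value 4): max_ending_here = 20, max_so_far = 23
Position 8 (value -14): max_ending_here = 6, max_so_far = 23
Position 9 (value 3): max_ending_here = 9, max_so_far = 23

Maximum subarray: [16, 7]
Maximum sum: 23

The maximum subarray is [16, 7] with sum 23. This subarray runs from index 2 to index 3.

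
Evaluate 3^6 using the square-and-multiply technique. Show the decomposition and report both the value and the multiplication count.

Computing 3^6 by squaring (build up from 3^1; each line after the first costs one multiplication):

3^1 = 3
3^2 = (3^1)^2 = 3^2 = 9
3^3 = 3 * 3^2 = 3 * 9 = 27
3^6 = (3^3)^2 = 27^2 = 729

Result: 729
Multiplications needed: 3 (3 lines after 3^1)

3^6 = 729. Using exponentiation by squaring, this requires 3 multiplications. The key idea: if the exponent is even, square the half-power; if odd, multiply by the base once.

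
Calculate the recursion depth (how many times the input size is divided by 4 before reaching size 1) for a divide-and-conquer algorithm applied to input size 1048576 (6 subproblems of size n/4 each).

For divide and conquer with division factor 4:

Problem sizes at each level:
Level 0: 1048576
Level 1: 262144
Level 2: 65536
Level 3: 16384
Level 4: 4096
Level 5: 1024
Level 6: 256
Level 7: 64
Level 8: 16
Level 9: 4
Level 10: 1

The root is level 0 and the size-1 base case is level 10 (the tree spans levels 0 through 10, i.e. 11 levels counting the root), so the depth is the number of divisions: log_4(1048576) = 10

The recursion tree depth is log_4(1048576) = 10. At each level, the problem size is divided by 4, so it takes 10 divisions to reduce to a base case of size 1. The algorithm makes 6 recursive calls at each level.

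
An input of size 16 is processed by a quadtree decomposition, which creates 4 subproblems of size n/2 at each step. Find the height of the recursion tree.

For divide and conquer with division factor 2:

Problem sizes at each level:
Level 0: 16
Level 1: 8
Level 2: 4
Level 3: 2
Level 4: 1

The root is level 0 and the size-1 base case is level 4 (the tree spans levels 0 through 4, i.e. 5 levels counting the root), so the depth is the number of divisions: log_2(16) = 4

The recursion tree depth is log_2(16) = 4. At each level, the problem size is divided by 2, so it takes 4 divisions to reduce to a base case of size 1. The algorithm makes 4 recursive calls at each level.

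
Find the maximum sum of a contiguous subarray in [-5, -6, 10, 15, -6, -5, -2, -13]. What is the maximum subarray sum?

Using Kadane's algorithm on [-5, -6, 10, 15, -6, -5, -2, -13]:

Scanning through the array:
Position 1 (value -6): max_ending_here = -6, max_so_far = -5
Position 2 (value 10): max_ending_here = 10, max_so_far = 10
Position 3 (value 15): max_ending_here = 25, max_so_far = 25
Position 4 (value -6): max_ending_here = 19, max_so_far = 25
Position 5 (value -5): max_ending_here = 14, max_so_far = 25
Position 6 (value -2): max_ending_here = 12, max_so_far = 25
Position 7 (value -13): max_ending_here = -1, max_so_far = 25

Maximum subarray: [10, 15]
Maximum sum: 25

The maximum subarray is [10, 15] with sum 25. This subarray runs from index 2 to index 3.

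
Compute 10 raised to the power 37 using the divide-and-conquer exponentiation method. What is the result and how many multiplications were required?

Computing 10^37 by squaring (build up from 10^1; each line after the first costs one multiplication):

10^1 = 10
10^2 = (10^1)^2 = 10^2 = 100
10^4 = (10^2)^2 = 100^2 = 10000
10^8 = (10^4)^2 = 10000^2 = 100000000
10^9 = 10 * 10^8 = 10 * 100000000 = 1000000000
10^18 = (10^9)^2 = 1000000000^2 = 1000000000000000000
10^36 = (10^18)^2 = 1000000000000000000^2 = 1000000000000000000000000000000000000
10^37 = 10 * 10^36 = 10 * 1000000000000000000000000000000000000 = 10000000000000000000000000000000000000

Result: 10000000000000000000000000000000000000
Multiplications needed: 7 (7 lines after 10^1)

10^37 = 10000000000000000000000000000000000000. Using exponentiation by squaring, this requires 7 multiplications. The key idea: if the exponent is even, square the half-power; if odd, multiply by the base once.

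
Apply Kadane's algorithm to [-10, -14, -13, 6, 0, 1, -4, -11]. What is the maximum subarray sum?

Using Kadane's algorithm on [-10, -14, -13, 6, 0, 1, -4, -11]:

Scanning through the array:
Position 1 (value -14): max_ending_here = -14, max_so_far = -10
Position 2 (value -13): max_ending_here = -13, max_so_far = -10
Position 3 (value 6): max_ending_here = 6, max_so_far = 6
Position 4 (value 0): max_ending_here = 6, max_so_far = 6
Position 5 (value 1): max_ending_here = 7, max_so_far = 7
Position 6 (value -4): max_ending_here = 3, max_so_far = 7
Position 7 (value -11): max_ending_here = -8, max_so_far = 7

Maximum subarray: [6, 0, 1]
Maximum sum: 7

The maximum subarray is [6, 0, 1] with sum 7. This subarray runs from index 3 to index 5.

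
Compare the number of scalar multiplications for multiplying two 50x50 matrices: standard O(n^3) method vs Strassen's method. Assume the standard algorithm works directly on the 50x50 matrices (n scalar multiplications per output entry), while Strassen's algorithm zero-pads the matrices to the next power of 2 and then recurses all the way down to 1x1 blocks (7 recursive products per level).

Matrix multiplication for 50x50 matrices:

Strassen's algorithm requires power-of-2 dimensions. Pad 50x50 to 64x64 (next power of 2).

Standard algorithm: 50^3 = 125000 multiplications
Strassen's algorithm: 7^(log2(64)) = 7^6 = 117649 multiplications
Savings: 125000 - 117649 = 7351 multiplications

Standard: 125000 multiplications (50^3). Strassen: 117649 multiplications (7^6, after padding to 64x64). Strassen reduces 8 recursive multiplications to 7 at each level.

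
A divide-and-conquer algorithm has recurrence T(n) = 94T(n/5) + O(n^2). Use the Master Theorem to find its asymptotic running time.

Master Theorem for T(n) = 94T(n/5) + O(n^2):

a = 94, b = 5, c = 2
log_b(a) = log_5(94) = 2.8229

Case 1: c = 2 < log_5(94) = 2.8229
T(n) = O(n^(log_5 94))

For T(n) = 94T(n/5) + O(n^2): log_5(94) = 2.8229. This is Case 1 of the Master Theorem (c < log_b(a), work dominated by leaves), giving O(n^(log_5 94)).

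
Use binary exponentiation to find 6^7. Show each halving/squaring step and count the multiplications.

Computing 6^7 by squaring (build up from 6^1; each line after the first costs one multiplication):

6^1 = 6
6^2 = (6^1)^2 = 6^2 = 36
6^3 = 6 * 6^2 = 6 * 36 = 216
6^6 = (6^3)^2 = 216^2 = 46656
6^7 = 6 * 6^6 = 6 * 46656 = 279936

Result: 279936
Multiplications needed: 4 (4 lines after 6^1)

6^7 = 279936. Using exponentiation by squaring, this requires 4 multiplications. The key idea: if the exponent is even, square the half-power; if odd, multiply by the base once.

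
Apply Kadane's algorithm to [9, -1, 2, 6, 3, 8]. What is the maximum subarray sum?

Using Kadane's algorithm on [9, -1, 2, 6, 3, 8]:

Scanning through the array:
Position 1 (value -1): max_ending_here = 8, max_so_far = 9
Position 2 (value 2): max_ending_here = 10, max_so_far = 10
Position 3 (value 6): max_ending_here = 16, max_so_far = 16
Position 4 (value 3): max_ending_here = 19, max_so_far = 19
Position 5 (value 8): max_ending_here = 27, max_so_far = 27

Maximum subarray: [9, -1, 2, 6, 3, 8]
Maximum sum: 27

The maximum subarray is [9, -1, 2, 6, 3, 8] with sum 27. This subarray runs from index 0 to index 5.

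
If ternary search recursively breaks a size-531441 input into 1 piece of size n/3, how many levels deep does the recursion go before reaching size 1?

For divide and conquer with division factor 3:

Problem sizes at each level:
Level 0: 531441
Level 1: 177147
Level 2: 59049
Level 3: 19683
Level 4: 6561
Level 5: 2187
Level 6: 729
Level 7: 243
Level 8: 81
Level 9: 27
Level 10: 9
Level 11: 3
Level 12: 1

The root is level 0 and the size-1 base case is level 12 (the tree spans levels 0 through 12, i.e. 13 levels counting the root), so the depth is the number of divisions: log_3(531441) = 12

The recursion tree depth is log_3(531441) = 12. At each level, the problem size is divided by 3, so it takes 12 divisions to reduce to a base case of size 1. The algorithm makes 1 recursive call at each level.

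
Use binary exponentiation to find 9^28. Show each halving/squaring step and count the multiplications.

Computing 9^28 by squaring (build up from 9^1; each line after the first costs one multiplication):

9^1 = 9
9^2 = (9^1)^2 = 9^2 = 81
9^3 = 9 * 9^2 = 9 * 81 = 729
9^6 = (9^3)^2 = 729^2 = 531441
9^7 = 9 * 9^6 = 9 * 531441 = 4782969
9^14 = (9^7)^2 = 4782969^2 = 22876792454961
9^28 = (9^14)^2 = 22876792454961^2 = 523347633027360537213511521

Result: 523347633027360537213511521
Multiplications needed: 6 (6 lines after 9^1)

9^28 = 523347633027360537213511521. Using exponentiation by squaring, this requires 6 multiplications. The key idea: if the exponent is even, square the half-power; if odd, multiply by the base once.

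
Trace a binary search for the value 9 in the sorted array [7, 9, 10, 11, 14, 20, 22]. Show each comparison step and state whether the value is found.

Binary search for 9 in [7, 9, 10, 11, 14, 20, 22]:

lo=0, hi=6, mid=3, arr[mid]=11 -> 11 > 9, search left half
lo=0, hi=2, mid=1, arr[mid]=9 -> Found target at index 1!

Binary search finds 9 at index 1 after 2 comparisons. The search repeatedly halves the search space by comparing with the middle element.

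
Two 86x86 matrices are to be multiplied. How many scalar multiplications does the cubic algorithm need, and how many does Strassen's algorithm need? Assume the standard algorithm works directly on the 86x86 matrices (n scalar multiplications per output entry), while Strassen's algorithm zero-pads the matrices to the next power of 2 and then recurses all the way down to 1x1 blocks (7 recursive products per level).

Matrix multiplication for 86x86 matrices:

Strassen's algorithm requires power-of-2 dimensions. Pad 86x86 to 128x128 (next power of 2).

Standard algorithm: 86^3 = 636056 multiplications
Strassen's algorithm: 7^(log2(128)) = 7^7 = 823543 multiplications
Difference: 636056 - 823543 = -187487 (Strassen uses MORE here due to padding overhead — for small or just-over-power-of-2 n, padding can outweigh the per-level savings)

Standard: 636056 multiplications (86^3). Strassen: 823543 multiplications (7^7, after padding to 128x128). Strassen reduces 8 recursive multiplications to 7 at each level.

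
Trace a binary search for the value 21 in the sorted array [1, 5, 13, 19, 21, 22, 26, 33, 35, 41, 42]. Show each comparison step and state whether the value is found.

Binary search for 21 in [1, 5, 13, 19, 21, 22, 26, 33, 35, 41, 42]:

lo=0, hi=10, mid=5, arr[mid]=22 -> 22 > 21, search left half
lo=0, hi=4, mid=2, arr[mid]=13 -> 13 < 21, search right half
lo=3, hi=4, mid=3, arr[mid]=19 -> 19 < 21, search right half
lo=4, hi=4, mid=4, arr[mid]=21 -> Found target at index 4!

Binary search finds 21 at index 4 after 4 comparisons. The search repeatedly halves the search space by comparing with the middle element.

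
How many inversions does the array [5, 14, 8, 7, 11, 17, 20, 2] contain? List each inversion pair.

Finding inversions in [5, 14, 8, 7, 11, 17, 20, 2]:

(0, 7): arr[0]=5 > arr[7]=2
(1, 2): arr[1]=14 > arr[2]=8
(1, 3): arr[1]=14 > arr[3]=7
(1, 4): arr[1]=14 > arr[4]=11
(1, 7): arr[1]=14 > arr[7]=2
(2, 3): arr[2]=8 > arr[3]=7
(2, 7): arr[2]=8 > arr[7]=2
(3, 7): arr[3]=7 > arr[7]=2
(4, 7): arr[4]=11 > arr[7]=2
(5, 7): arr[5]=17 > arr[7]=2
(6, 7): arr[6]=20 > arr[7]=2

Total inversions: 11

The array has 11 inversion(s): (0,7), (1,2), (1,3), (1,4), (1,7), (2,3), (2,7), (3,7), (4,7), (5,7), (6,7). Each pair (i,j) satisfies i < j and arr[i] > arr[j].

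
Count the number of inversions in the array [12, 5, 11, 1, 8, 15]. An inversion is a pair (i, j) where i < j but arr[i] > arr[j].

Finding inversions in [12, 5, 11, 1, 8, 15]:

(0, 1): arr[0]=12 > arr[1]=5
(0, 2): arr[0]=12 > arr[2]=11
(0, 3): arr[0]=12 > arr[3]=1
(0, 4): arr[0]=12 > arr[4]=8
(1, 3): arr[1]=5 > arr[3]=1
(2, 3): arr[2]=11 > arr[3]=1
(2, 4): arr[2]=11 > arr[4]=8

Total inversions: 7

The array has 7 inversion(s): (0,1), (0,2), (0,3), (0,4), (1,3), (2,3), (2,4). Each pair (i,j) satisfies i < j and arr[i] > arr[j].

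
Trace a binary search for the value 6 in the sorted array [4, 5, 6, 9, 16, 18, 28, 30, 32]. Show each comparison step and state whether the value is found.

Binary search for 6 in [4, 5, 6, 9, 16, 18, 28, 30, 32]:

lo=0, hi=8, mid=4, arr[mid]=16 -> 16 > 6, search left half
lo=0, hi=3, mid=1, arr[mid]=5 -> 5 < 6, search right half
lo=2, hi=3, mid=2, arr[mid]=6 -> Found target at index 2!

Binary search finds 6 at index 2 after 3 comparisons. The search repeatedly halves the search space by comparing with the middle element.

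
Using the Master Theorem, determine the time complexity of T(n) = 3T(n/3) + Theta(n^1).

Master Theorem for T(n) = 3T(n/3) + O(n^1):

a = 3, b = 3, c = 1
log_b(a) = log_3(3) = 1.0000

Case 2: c = 1 = log_3(3) = 1.0000
T(n) = O(n^1 log n) = O(n log n)

For T(n) = 3T(n/3) + O(n^1): log_3(3) = 1.0000. This is Case 2 of the Master Theorem (c = log_b(a), equal work at all levels), giving O(n log n).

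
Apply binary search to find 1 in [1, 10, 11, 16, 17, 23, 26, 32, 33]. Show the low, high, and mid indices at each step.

Binary search for 1 in [1, 10, 11, 16, 17, 23, 26, 32, 33]:

lo=0, hi=8, mid=4, arr[mid]=17 -> 17 > 1, search left half
lo=0, hi=3, mid=1, arr[mid]=10 -> 10 > 1, search left half
lo=0, hi=0, mid=0, arr[mid]=1 -> Found target at index 0!

Binary search finds 1 at index 0 after 3 comparisons. The search repeatedly halves the search space by comparing with the middle element.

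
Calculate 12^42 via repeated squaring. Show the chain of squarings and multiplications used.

Computing 12^42 by squaring (build up from 12^1; each line after the first costs one multiplication):

12^1 = 12
12^2 = (12^1)^2 = 12^2 = 144
12^4 = (12^2)^2 = 144^2 = 20736
12^5 = 12 * 12^4 = 12 * 20736 = 248832
12^10 = (12^5)^2 = 248832^2 = 61917364224
12^20 = (12^10)^2 = 61917364224^2 = 3833759992447475122176
12^21 = 12 * 12^20 = 12 * 3833759992447475122176 = 46005119909369701466112
12^42 = (12^21)^2 = 46005119909369701466112^2 = 2116471057875484488839167999221661362284396544

Result: 2116471057875484488839167999221661362284396544
Multiplications needed: 7 (7 lines after 12^1)

12^42 = 2116471057875484488839167999221661362284396544. Using exponentiation by squaring, this requires 7 multiplications. The key idea: if the exponent is even, square the half-power; if odd, multiply by the base once.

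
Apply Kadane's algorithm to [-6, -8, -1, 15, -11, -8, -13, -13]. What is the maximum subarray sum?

Using Kadane's algorithm on [-6, -8, -1, 15, -11, -8, -13, -13]:

Scanning through the array:
Position 1 (value -8): max_ending_here = -8, max_so_far = -6
Position 2 (value -1): max_ending_here = -1, max_so_far = -1
Position 3 (value 15): max_ending_here = 15, max_so_far = 15
Position 4 (value -11): max_ending_here = 4, max_so_far = 15
Position 5 (value -8): max_ending_here = -4, max_so_far = 15
Position 6 (value -13): max_ending_here = -13, max_so_far = 15
Position 7 (value -13): max_ending_here = -13, max_so_far = 15

Maximum subarray: [15]
Maximum sum: 15

The maximum subarray is [15] with sum 15. This subarray runs from index 3 to index 3.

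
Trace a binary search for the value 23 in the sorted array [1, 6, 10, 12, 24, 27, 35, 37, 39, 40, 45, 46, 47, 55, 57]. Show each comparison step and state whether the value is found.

Binary search for 23 in [1, 6, 10, 12, 24, 27, 35, 37, 39, 40, 45, 46, 47, 55, 57]:

lo=0, hi=14, mid=7, arr[mid]=37 -> 37 > 23, search left half
lo=0, hi=6, mid=3, arr[mid]=12 -> 12 < 23, search right half
lo=4, hi=6, mid=5, arr[mid]=27 -> 27 > 23, search left half
lo=4, hi=4, mid=4, arr[mid]=24 -> 24 > 23, search left half
lo=4 > hi=3, target 23 not found

Binary search determines that 23 is not in the array after 4 comparisons. The search space was exhausted without finding the target.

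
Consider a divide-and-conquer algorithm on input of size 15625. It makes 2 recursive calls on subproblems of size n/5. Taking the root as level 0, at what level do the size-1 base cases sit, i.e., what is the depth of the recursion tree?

For divide and conquer with division factor 5:

Problem sizes at each level:
Level 0: 15625
Level 1: 3125
Level 2: 625
Level 3: 125
Level 4: 25
Level 5: 5
Level 6: 1

The root is level 0 and the size-1 base case is level 6 (the tree spans levels 0 through 6, i.e. 7 levels counting the root), so the depth is the number of divisions: log_5(15625) = 6

The recursion tree depth is log_5(15625) = 6. At each level, the problem size is divided by 5, so it takes 6 divisions to reduce to a base case of size 1. The algorithm makes 2 recursive calls at each level.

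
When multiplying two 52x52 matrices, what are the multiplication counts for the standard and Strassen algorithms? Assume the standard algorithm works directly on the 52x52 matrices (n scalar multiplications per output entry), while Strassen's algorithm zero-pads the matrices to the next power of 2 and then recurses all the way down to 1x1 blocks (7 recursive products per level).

Matrix multiplication for 52x52 matrices:

Strassen's algorithm requires power-of-2 dimensions. Pad 52x52 to 64x64 (next power of 2).

Standard algorithm: 52^3 = 140608 multiplications
Strassen's algorithm: 7^(log2(64)) = 7^6 = 117649 multiplications
Savings: 140608 - 117649 = 22959 multiplications

Standard: 140608 multiplications (52^3). Strassen: 117649 multiplications (7^6, after padding to 64x64). Strassen reduces 8 recursive multiplications to 7 at each level.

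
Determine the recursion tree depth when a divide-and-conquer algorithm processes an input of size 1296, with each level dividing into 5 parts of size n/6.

For divide and conquer with division factor 6:

Problem sizes at each level:
Level 0: 1296
Level 1: 216
Level 2: 36
Level 3: 6
Level 4: 1

The root is level 0 and the size-1 base case is level 4 (the tree spans levels 0 through 4, i.e. 5 levels counting the root), so the depth is the number of divisions: log_6(1296) = 4

The recursion tree depth is log_6(1296) = 4. At each level, the problem size is divided by 6, so it takes 4 divisions to reduce to a base case of size 1. The algorithm makes 5 recursive calls at each level.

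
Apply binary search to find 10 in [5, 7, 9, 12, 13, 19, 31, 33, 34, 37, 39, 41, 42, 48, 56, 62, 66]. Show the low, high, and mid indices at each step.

Binary search for 10 in [5, 7, 9, 12, 13, 19, 31, 33, 34, 37, 39, 41, 42, 48, 56, 62, 66]:

lo=0, hi=16, mid=8, arr[mid]=34 -> 34 > 10, search left half
lo=0, hi=7, mid=3, arr[mid]=12 -> 12 > 10, search left half
lo=0, hi=2, mid=1, arr[mid]=7 -> 7 < 10, search right half
lo=2, hi=2, mid=2, arr[mid]=9 -> 9 < 10, search right half
lo=3 > hi=2, target 10 not found

Binary search determines that 10 is not in the array after 4 comparisons. The search space was exhausted without finding the target.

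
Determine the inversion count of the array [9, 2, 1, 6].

Finding inversions in [9, 2, 1, 6]:

(0, 1): arr[0]=9 > arr[1]=2
(0, 2): arr[0]=9 > arr[2]=1
(0, 3): arr[0]=9 > arr[3]=6
(1, 2): arr[1]=2 > arr[2]=1

Total inversions: 4

The array has 4 inversion(s): (0,1), (0,2), (0,3), (1,2). Each pair (i,j) satisfies i < j and arr[i] > arr[j].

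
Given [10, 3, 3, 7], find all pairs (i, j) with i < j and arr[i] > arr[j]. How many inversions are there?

Finding inversions in [10, 3, 3, 7]:

(0, 1): arr[0]=10 > arr[1]=3
(0, 2): arr[0]=10 > arr[2]=3
(0, 3): arr[0]=10 > arr[3]=7

Total inversions: 3

The array has 3 inversion(s): (0,1), (0,2), (0,3). Each pair (i,j) satisfies i < j and arr[i] > arr[j].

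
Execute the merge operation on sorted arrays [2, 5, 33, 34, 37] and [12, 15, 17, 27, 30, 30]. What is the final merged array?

Merging process:

Compare 2 vs 12: take 2 from left. Merged: [2]
Compare 5 vs 12: take 5 from left. Merged: [2, 5]
Compare 33 vs 12: take 12 from right. Merged: [2, 5, 12]
Compare 33 vs 15: take 15 from right. Merged: [2, 5, 12, 15]
Compare 33 vs 17: take 17 from right. Merged: [2, 5, 12, 15, 17]
Compare 33 vs 27: take 27 from right. Merged: [2, 5, 12, 15, 17, 27]
Compare 33 vs 30: take 30 from right. Merged: [2, 5, 12, 15, 17, 27, 30]
Compare 33 vs 30: take 30 from right. Merged: [2, 5, 12, 15, 17, 27, 30, 30]
Append remaining from left: [33, 34, 37]. Merged: [2, 5, 12, 15, 17, 27, 30, 30, 33, 34, 37]

Final merged array: [2, 5, 12, 15, 17, 27, 30, 30, 33, 34, 37]
Total comparisons: 8

The merged array is [2, 5, 12, 15, 17, 27, 30, 30, 33, 34, 37], requiring 8 comparisons. The merge step runs in O(n) time where n is the total number of elements.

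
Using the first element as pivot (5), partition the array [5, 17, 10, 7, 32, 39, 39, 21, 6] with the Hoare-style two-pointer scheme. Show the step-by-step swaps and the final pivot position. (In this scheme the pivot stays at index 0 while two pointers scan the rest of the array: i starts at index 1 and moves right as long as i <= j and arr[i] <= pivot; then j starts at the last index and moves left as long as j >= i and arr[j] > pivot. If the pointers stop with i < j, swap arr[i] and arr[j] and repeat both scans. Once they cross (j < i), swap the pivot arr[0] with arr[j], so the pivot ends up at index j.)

Hoare-style two-pointer partition with pivot = 5:

Initial array: [5, 17, 10, 7, 32, 39, 39, 21, 6]

Pointers start at i = 1, j = 8.
i ends at 1, j ends at 0: the pointers have crossed (j < i), so scanning stops.

j = 0, so swapping arr[0] with arr[j] leaves the pivot at position 0: [5, 17, 10, 7, 32, 39, 39, 21, 6]
Pivot position: 0

After partitioning with pivot 5, the array becomes [5, 17, 10, 7, 32, 39, 39, 21, 6]. The pivot is placed at index 0. All elements to the left of the pivot are <= 5, and all elements to the right are > 5.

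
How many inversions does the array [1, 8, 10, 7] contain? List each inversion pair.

Finding inversions in [1, 8, 10, 7]:

(1, 3): arr[1]=8 > arr[3]=7
(2, 3): arr[2]=10 > arr[3]=7

Total inversions: 2

The array has 2 inversion(s): (1,3), (2,3). Each pair (i,j) satisfies i < j and arr[i] > arr[j].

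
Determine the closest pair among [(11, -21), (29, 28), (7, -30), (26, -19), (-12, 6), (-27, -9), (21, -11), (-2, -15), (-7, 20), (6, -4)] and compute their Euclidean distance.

Computing all pairwise distances among 10 points:

d((11, -21), (29, 28)) = 52.2015
d((11, -21), (7, -30)) = 9.8489
d((11, -21), (26, -19)) = 15.1327
d((11, -21), (-12, 6)) = 35.4683
d((11, -21), (-27, -9)) = 39.8497
d((11, -21), (21, -11)) = 14.1421
d((11, -21), (-2, -15)) = 14.3178
d((11, -21), (-7, 20)) = 44.7772
d((11, -21), (6, -4)) = 17.72
d((29, 28), (7, -30)) = 62.0322
d((29, 28), (26, -19)) = 47.0956
d((29, 28), (-12, 6)) = 46.5296
d((29, 28), (-27, -9)) = 67.1193
d((29, 28), (21, -11)) = 39.8121
d((29, 28), (-2, -15)) = 53.0094
d((29, 28), (-7, 20)) = 36.8782
d((29, 28), (6, -4)) = 39.4081
d((7, -30), (26, -19)) = 21.9545
d((7, -30), (-12, 6)) = 40.7063
d((7, -30), (-27, -9)) = 39.9625
d((7, -30), (21, -11)) = 23.6008
d((7, -30), (-2, -15)) = 17.4929
d((7, -30), (-7, 20)) = 51.923
d((7, -30), (6, -4)) = 26.0192
d((26, -19), (-12, 6)) = 45.4863
d((26, -19), (-27, -9)) = 53.9351
d((26, -19), (21, -11)) = 9.434 <-- minimum
d((26, -19), (-2, -15)) = 28.2843
d((26, -19), (-7, 20)) = 51.0882
d((26, -19), (6, -4)) = 25.0
d((-12, 6), (-27, -9)) = 21.2132
d((-12, 6), (21, -11)) = 37.1214
d((-12, 6), (-2, -15)) = 23.2594
d((-12, 6), (-7, 20)) = 14.8661
d((-12, 6), (6, -4)) = 20.5913
d((-27, -9), (21, -11)) = 48.0416
d((-27, -9), (-2, -15)) = 25.7099
d((-27, -9), (-7, 20)) = 35.2278
d((-27, -9), (6, -4)) = 33.3766
d((21, -11), (-2, -15)) = 23.3452
d((21, -11), (-7, 20)) = 41.7732
d((21, -11), (6, -4)) = 16.5529
d((-2, -15), (-7, 20)) = 35.3553
d((-2, -15), (6, -4)) = 13.6015
d((-7, 20), (6, -4)) = 27.2947

Closest pair: (26, -19) and (21, -11) with distance 9.434

The closest pair is (26, -19) and (21, -11) with Euclidean distance 9.434. For 10 points, brute-force pairwise comparison is shown above. For large n, the divide-and-conquer algorithm (sort by x, recurse on halves, check the dividing strip) achieves O(n log n).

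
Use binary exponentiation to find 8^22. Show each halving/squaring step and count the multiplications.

Computing 8^22 by squaring (build up from 8^1; each line after the first costs one multiplication):

8^1 = 8
8^2 = (8^1)^2 = 8^2 = 64
8^4 = (8^2)^2 = 64^2 = 4096
8^5 = 8 * 8^4 = 8 * 4096 = 32768
8^10 = (8^5)^2 = 32768^2 = 1073741824
8^11 = 8 * 8^10 = 8 * 1073741824 = 8589934592
8^22 = (8^11)^2 = 8589934592^2 = 73786976294838206464

Result: 73786976294838206464
Multiplications needed: 6 (6 lines after 8^1)

8^22 = 73786976294838206464. Using exponentiation by squaring, this requires 6 multiplications. The key idea: if the exponent is even, square the half-power; if odd, multiply by the base once.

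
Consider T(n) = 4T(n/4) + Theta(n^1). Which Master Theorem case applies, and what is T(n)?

Master Theorem for T(n) = 4T(n/4) + O(n^1):

a = 4, b = 4, c = 1
log_b(a) = log_4(4) = 1.0000

Case 2: c = 1 = log_4(4) = 1.0000
T(n) = O(n^1 log n) = O(n log n)

For T(n) = 4T(n/4) + O(n^1): log_4(4) = 1.0000. This is Case 2 of the Master Theorem (c = log_b(a), equal work at all levels), giving O(n log n).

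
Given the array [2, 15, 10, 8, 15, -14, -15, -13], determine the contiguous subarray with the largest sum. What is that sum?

Using Kadane's algorithm on [2, 15, 10, 8, 15, -14, -15, -13]:

Scanning through the array:
Position 1 (value 15): max_ending_here = 17, max_so_far = 17
Position 2 (value 10): max_ending_here = 27, max_so_far = 27
Position 3 (value 8): max_ending_here = 35, max_so_far = 35
Position 4 (value 15): max_ending_here = 50, max_so_far = 50
Position 5 (value -14): max_ending_here = 36, max_so_far = 50
Position 6 (value -15): max_ending_here = 21, max_so_far = 50
Position 7 (value -13): max_ending_here = 8, max_so_far = 50

Maximum subarray: [2, 15, 10, 8, 15]
Maximum sum: 50

The maximum subarray is [2, 15, 10, 8, 15] with sum 50. This subarray runs from index 0 to index 4.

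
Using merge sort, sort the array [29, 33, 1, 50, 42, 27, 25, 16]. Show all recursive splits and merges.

Merge sort trace:

Split: [29, 33, 1, 50, 42, 27, 25, 16] -> [29, 33, 1, 50] and [42, 27, 25, 16]
  Split: [29, 33, 1, 50] -> [29, 33] and [1, 50]
    Split: [29, 33] -> [29] and [33]
    Merge: [29] + [33] -> [29, 33]
    Split: [1, 50] -> [1] and [50]
    Merge: [1] + [50] -> [1, 50]
  Merge: [29, 33] + [1, 50] -> [1, 29, 33, 50]
  Split: [42, 27, 25, 16] -> [42, 27] and [25, 16]
    Split: [42, 27] -> [42] and [27]
    Merge: [42] + [27] -> [27, 42]
    Split: [25, 16] -> [25] and [16]
    Merge: [25] + [16] -> [16, 25]
  Merge: [27, 42] + [16, 25] -> [16, 25, 27, 42]
Merge: [1, 29, 33, 50] + [16, 25, 27, 42] -> [1, 16, 25, 27, 29, 33, 42, 50]

Final sorted array: [1, 16, 25, 27, 29, 33, 42, 50]

The merge sort proceeds by recursively splitting the array and merging sorted halves.
After all merges, the sorted array is [1, 16, 25, 27, 29, 33, 42, 50].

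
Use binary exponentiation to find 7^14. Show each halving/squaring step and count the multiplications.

Computing 7^14 by squaring (build up from 7^1; each line after the first costs one multiplication):

7^1 = 7
7^2 = (7^1)^2 = 7^2 = 49
7^3 = 7 * 7^2 = 7 * 49 = 343
7^6 = (7^3)^2 = 343^2 = 117649
7^7 = 7 * 7^6 = 7 * 117649 = 823543
7^14 = (7^7)^2 = 823543^2 = 678223072849

Result: 678223072849
Multiplications needed: 5 (5 lines after 7^1)

7^14 = 678223072849. Using exponentiation by squaring, this requires 5 multiplications. The key idea: if the exponent is even, square the half-power; if odd, multiply by the base once.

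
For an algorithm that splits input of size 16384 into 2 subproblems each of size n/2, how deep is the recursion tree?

For divide and conquer with division factor 2:

Problem sizes at each level:
Level 0: 16384
Level 1: 8192
Level 2: 4096
Level 3: 2048
Level 4: 1024
Level 5: 512
Level 6: 256
Level 7: 128
Level 8: 64
Level 9: 32
Level 10: 16
Level 11: 8
Level 12: 4
Level 13: 2
Level 14: 1

The root is level 0 and the size-1 base case is level 14 (the tree spans levels 0 through 14, i.e. 15 levels counting the root), so the depth is the number of divisions: log_2(16384) = 14

The recursion tree depth is log_2(16384) = 14. At each level, the problem size is divided by 2, so it takes 14 divisions to reduce to a base case of size 1. The algorithm makes 2 recursive calls at each level.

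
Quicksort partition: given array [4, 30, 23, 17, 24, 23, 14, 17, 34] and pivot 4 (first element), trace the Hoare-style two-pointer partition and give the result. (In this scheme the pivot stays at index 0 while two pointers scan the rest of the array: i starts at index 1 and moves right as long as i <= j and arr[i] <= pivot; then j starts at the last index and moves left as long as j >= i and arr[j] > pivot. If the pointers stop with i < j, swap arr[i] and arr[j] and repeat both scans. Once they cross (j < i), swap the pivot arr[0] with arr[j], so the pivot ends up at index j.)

Hoare-style two-pointer partition with pivot = 4:

Initial array: [4, 30, 23, 17, 24, 23, 14, 17, 34]

Pointers start at i = 1, j = 8.
i ends at 1, j ends at 0: the pointers have crossed (j < i), so scanning stops.

j = 0, so swapping arr[0] with arr[j] leaves the pivot at position 0: [4, 30, 23, 17, 24, 23, 14, 17, 34]
Pivot position: 0

After partitioning with pivot 4, the array becomes [4, 30, 23, 17, 24, 23, 14, 17, 34]. The pivot is placed at index 0. All elements to the left of the pivot are <= 4, and all elements to the right are > 4.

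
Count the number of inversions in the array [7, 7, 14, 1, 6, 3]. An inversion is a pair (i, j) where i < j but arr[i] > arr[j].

Finding inversions in [7, 7, 14, 1, 6, 3]:

(0, 3): arr[0]=7 > arr[3]=1
(0, 4): arr[0]=7 > arr[4]=6
(0, 5): arr[0]=7 > arr[5]=3
(1, 3): arr[1]=7 > arr[3]=1
(1, 4): arr[1]=7 > arr[4]=6
(1, 5): arr[1]=7 > arr[5]=3
(2, 3): arr[2]=14 > arr[3]=1
(2, 4): arr[2]=14 > arr[4]=6
(2, 5): arr[2]=14 > arr[5]=3
(4, 5): arr[4]=6 > arr[5]=3

Total inversions: 10

The array has 10 inversion(s): (0,3), (0,4), (0,5), (1,3), (1,4), (1,5), (2,3), (2,4), (2,5), (4,5). Each pair (i,j) satisfies i < j and arr[i] > arr[j].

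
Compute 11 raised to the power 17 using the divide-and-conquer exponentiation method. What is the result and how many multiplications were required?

Computing 11^17 by squaring (build up from 11^1; each line after the first costs one multiplication):

11^1 = 11
11^2 = (11^1)^2 = 11^2 = 121
11^4 = (11^2)^2 = 121^2 = 14641
11^8 = (11^4)^2 = 14641^2 = 214358881
11^16 = (11^8)^2 = 214358881^2 = 45949729863572161
11^17 = 11 * 11^16 = 11 * 45949729863572161 = 505447028499293771

Result: 505447028499293771
Multiplications needed: 5 (5 lines after 11^1)

11^17 = 505447028499293771. Using exponentiation by squaring, this requires 5 multiplications. The key idea: if the exponent is even, square the half-power; if odd, multiply by the base once.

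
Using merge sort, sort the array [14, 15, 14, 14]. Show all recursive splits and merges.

Merge sort trace:

Split: [14, 15, 14, 14] -> [14, 15] and [14, 14]
  Split: [14, 15] -> [14] and [15]
  Merge: [14] + [15] -> [14, 15]
  Split: [14, 14] -> [14] and [14]
  Merge: [14] + [14] -> [14, 14]
Merge: [14, 15] + [14, 14] -> [14, 14, 14, 15]

Final sorted array: [14, 14, 14, 15]

The merge sort proceeds by recursively splitting the array and merging sorted halves.
After all merges, the sorted array is [14, 14, 14, 15].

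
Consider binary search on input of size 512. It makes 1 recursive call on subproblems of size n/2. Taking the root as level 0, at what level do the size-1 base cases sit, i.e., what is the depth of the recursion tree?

For divide and conquer with division factor 2:

Problem sizes at each level:
Level 0: 512
Level 1: 256
Level 2: 128
Level 3: 64
Level 4: 32
Level 5: 16
Level 6: 8
Level 7: 4
Level 8: 2
Level 9: 1

The root is level 0 and the size-1 base case is level 9 (the tree spans levels 0 through 9, i.e. 10 levels counting the root), so the depth is the number of divisions: log_2(512) = 9

The recursion tree depth is log_2(512) = 9. At each level, the problem size is divided by 2, so it takes 9 divisions to reduce to a base case of size 1. The algorithm makes 1 recursive call at each level.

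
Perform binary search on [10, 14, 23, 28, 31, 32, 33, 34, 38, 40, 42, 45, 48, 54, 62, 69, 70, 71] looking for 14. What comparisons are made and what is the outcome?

Binary search for 14 in [10, 14, 23, 28, 31, 32, 33, 34, 38, 40, 42, 45, 48, 54, 62, 69, 70, 71]:

lo=0, hi=17, mid=8, arr[mid]=38 -> 38 > 14, search left half
lo=0, hi=7, mid=3, arr[mid]=28 -> 28 > 14, search left half
lo=0, hi=2, mid=1, arr[mid]=14 -> Found target at index 1!

Binary search finds 14 at index 1 after 3 comparisons. The search repeatedly halves the search space by comparing with the middle element.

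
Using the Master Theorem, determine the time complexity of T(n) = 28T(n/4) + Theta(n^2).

Master Theorem for T(n) = 28T(n/4) + O(n^2):

a = 28, b = 4, c = 2
log_b(a) = log_4(28) = 2.4037

Case 1: c = 2 < log_4(28) = 2.4037
T(n) = O(n^(log_4 28))

For T(n) = 28T(n/4) + O(n^2): log_4(28) = 2.4037. This is Case 1 of the Master Theorem (c < log_b(a), work dominated by leaves), giving O(n^(log_4 28)).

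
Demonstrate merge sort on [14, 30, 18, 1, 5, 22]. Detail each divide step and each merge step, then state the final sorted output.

Merge sort trace:

Split: [14, 30, 18, 1, 5, 22] -> [14, 30, 18] and [1, 5, 22]
  Split: [14, 30, 18] -> [14] and [30, 18]
    Split: [30, 18] -> [30] and [18]
    Merge: [30] + [18] -> [18, 30]
  Merge: [14] + [18, 30] -> [14, 18, 30]
  Split: [1, 5, 22] -> [1] and [5, 22]
    Split: [5, 22] -> [5] and [22]
    Merge: [5] + [22] -> [5, 22]
  Merge: [1] + [5, 22] -> [1, 5, 22]
Merge: [14, 18, 30] + [1, 5, 22] -> [1, 5, 14, 18, 22, 30]

Final sorted array: [1, 5, 14, 18, 22, 30]

The merge sort proceeds by recursively splitting the array and merging sorted halves.
After all merges, the sorted array is [1, 5, 14, 18, 22, 30].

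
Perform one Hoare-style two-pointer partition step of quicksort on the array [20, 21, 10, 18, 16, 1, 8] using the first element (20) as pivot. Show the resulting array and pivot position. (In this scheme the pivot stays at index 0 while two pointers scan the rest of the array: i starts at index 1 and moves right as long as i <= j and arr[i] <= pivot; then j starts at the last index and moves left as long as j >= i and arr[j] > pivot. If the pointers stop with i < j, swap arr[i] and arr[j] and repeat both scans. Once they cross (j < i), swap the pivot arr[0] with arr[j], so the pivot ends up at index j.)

Hoare-style two-pointer partition with pivot = 20:

Initial array: [20, 21, 10, 18, 16, 1, 8]

Pointers start at i = 1, j = 6.
i stops at index 1 (arr[1]=21 > 20), j stops at index 6 (arr[6]=8 <= 20): swap arr[1] and arr[6], array becomes [20, 8, 10, 18, 16, 1, 21]
i ends at 6, j ends at 5: the pointers have crossed (j < i), so scanning stops.

Swap pivot arr[0] with arr[5] to place pivot at position 5: [1, 8, 10, 18, 16, 20, 21]
Pivot position: 5

After partitioning with pivot 20, the array becomes [1, 8, 10, 18, 16, 20, 21]. The pivot is placed at index 5. All elements to the left of the pivot are <= 20, and all elements to the right are > 20.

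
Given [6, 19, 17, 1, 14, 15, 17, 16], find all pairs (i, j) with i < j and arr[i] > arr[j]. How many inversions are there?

Finding inversions in [6, 19, 17, 1, 14, 15, 17, 16]:

(0, 3): arr[0]=6 > arr[3]=1
(1, 2): arr[1]=19 > arr[2]=17
(1, 3): arr[1]=19 > arr[3]=1
(1, 4): arr[1]=19 > arr[4]=14
(1, 5): arr[1]=19 > arr[5]=15
(1, 6): arr[1]=19 > arr[6]=17
(1, 7): arr[1]=19 > arr[7]=16
(2, 3): arr[2]=17 > arr[3]=1
(2, 4): arr[2]=17 > arr[4]=14
(2, 5): arr[2]=17 > arr[5]=15
(2, 7): arr[2]=17 > arr[7]=16
(6, 7): arr[6]=17 > arr[7]=16

Total inversions: 12

The array has 12 inversion(s): (0,3), (1,2), (1,3), (1,4), (1,5), (1,6), (1,7), (2,3), (2,4), (2,5), (2,7), (6,7). Each pair (i,j) satisfies i < j and arr[i] > arr[j].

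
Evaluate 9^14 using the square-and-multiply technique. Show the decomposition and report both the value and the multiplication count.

Computing 9^14 by squaring (build up from 9^1; each line after the first costs one multiplication):

9^1 = 9
9^2 = (9^1)^2 = 9^2 = 81
9^3 = 9 * 9^2 = 9 * 81 = 729
9^6 = (9^3)^2 = 729^2 = 531441
9^7 = 9 * 9^6 = 9 * 531441 = 4782969
9^14 = (9^7)^2 = 4782969^2 = 22876792454961

Result: 22876792454961
Multiplications needed: 5 (5 lines after 9^1)

9^14 = 22876792454961. Using exponentiation by squaring, this requires 5 multiplications. The key idea: if the exponent is even, square the half-power; if odd, multiply by the base once.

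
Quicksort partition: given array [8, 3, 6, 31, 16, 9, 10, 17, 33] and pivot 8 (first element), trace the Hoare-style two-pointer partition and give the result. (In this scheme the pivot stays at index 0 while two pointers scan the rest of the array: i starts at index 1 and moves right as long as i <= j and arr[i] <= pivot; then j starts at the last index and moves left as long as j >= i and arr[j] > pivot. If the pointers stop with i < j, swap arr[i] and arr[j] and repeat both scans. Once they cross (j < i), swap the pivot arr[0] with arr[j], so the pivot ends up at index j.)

Hoare-style two-pointer partition with pivot = 8:

Initial array: [8, 3, 6, 31, 16, 9, 10, 17, 33]

Pointers start at i = 1, j = 8.
i ends at 3, j ends at 2: the pointers have crossed (j < i), so scanning stops.

Swap pivot arr[0] with arr[2] to place pivot at position 2: [6, 3, 8, 31, 16, 9, 10, 17, 33]
Pivot position: 2

After partitioning with pivot 8, the array becomes [6, 3, 8, 31, 16, 9, 10, 17, 33]. The pivot is placed at index 2. All elements to the left of the pivot are <= 8, and all elements to the right are > 8.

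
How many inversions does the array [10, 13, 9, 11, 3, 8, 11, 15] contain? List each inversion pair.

Finding inversions in [10, 13, 9, 11, 3, 8, 11, 15]:

(0, 2): arr[0]=10 > arr[2]=9
(0, 4): arr[0]=10 > arr[4]=3
(0, 5): arr[0]=10 > arr[5]=8
(1, 2): arr[1]=13 > arr[2]=9
(1, 3): arr[1]=13 > arr[3]=11
(1, 4): arr[1]=13 > arr[4]=3
(1, 5): arr[1]=13 > arr[5]=8
(1, 6): arr[1]=13 > arr[6]=11
(2, 4): arr[2]=9 > arr[4]=3
(2, 5): arr[2]=9 > arr[5]=8
(3, 4): arr[3]=11 > arr[4]=3
(3, 5): arr[3]=11 > arr[5]=8

Total inversions: 12

The array has 12 inversion(s): (0,2), (0,4), (0,5), (1,2), (1,3), (1,4), (1,5), (1,6), (2,4), (2,5), (3,4), (3,5). Each pair (i,j) satisfies i < j and arr[i] > arr[j].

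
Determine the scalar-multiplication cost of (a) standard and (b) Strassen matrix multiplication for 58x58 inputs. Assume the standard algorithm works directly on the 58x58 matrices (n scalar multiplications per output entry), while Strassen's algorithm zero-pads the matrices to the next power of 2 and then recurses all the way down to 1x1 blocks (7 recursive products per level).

Matrix multiplication for 58x58 matrices:

Strassen's algorithm requires power-of-2 dimensions. Pad 58x58 to 64x64 (next power of 2).

Standard algorithm: 58^3 = 195112 multiplications
Strassen's algorithm: 7^(log2(64)) = 7^6 = 117649 multiplications
Savings: 195112 - 117649 = 77463 multiplications

Standard: 195112 multiplications (58^3). Strassen: 117649 multiplications (7^6, after padding to 64x64). Strassen reduces 8 recursive multiplications to 7 at each level.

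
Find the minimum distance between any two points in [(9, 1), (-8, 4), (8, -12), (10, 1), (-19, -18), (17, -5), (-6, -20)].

Computing all pairwise distances among 7 points:

d((9, 1), (-8, 4)) = 17.2627
d((9, 1), (8, -12)) = 13.0384
d((9, 1), (10, 1)) = 1.0 <-- minimum
d((9, 1), (-19, -18)) = 33.8378
d((9, 1), (17, -5)) = 10.0
d((9, 1), (-6, -20)) = 25.807
d((-8, 4), (8, -12)) = 22.6274
d((-8, 4), (10, 1)) = 18.2483
d((-8, 4), (-19, -18)) = 24.5967
d((-8, 4), (17, -5)) = 26.5707
d((-8, 4), (-6, -20)) = 24.0832
d((8, -12), (10, 1)) = 13.1529
d((8, -12), (-19, -18)) = 27.6586
d((8, -12), (17, -5)) = 11.4018
d((8, -12), (-6, -20)) = 16.1245
d((10, 1), (-19, -18)) = 34.6699
d((10, 1), (17, -5)) = 9.2195
d((10, 1), (-6, -20)) = 26.4008
d((-19, -18), (17, -5)) = 38.2753
d((-19, -18), (-6, -20)) = 13.1529
d((17, -5), (-6, -20)) = 27.4591

Closest pair: (9, 1) and (10, 1) with distance 1.0

The closest pair is (9, 1) and (10, 1) with Euclidean distance 1.0. For 7 points, brute-force pairwise comparison is shown above. For large n, the divide-and-conquer algorithm (sort by x, recurse on halves, check the dividing strip) achieves O(n log n).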